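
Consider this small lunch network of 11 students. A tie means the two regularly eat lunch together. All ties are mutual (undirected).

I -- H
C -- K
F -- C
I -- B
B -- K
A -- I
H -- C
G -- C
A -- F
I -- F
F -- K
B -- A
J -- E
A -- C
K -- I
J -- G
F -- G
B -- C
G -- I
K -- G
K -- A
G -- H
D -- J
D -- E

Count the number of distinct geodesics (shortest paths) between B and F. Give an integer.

4

The shortest distance is 2. The length-2 paths are: B–A–F; B–K–F; B–C–F; B–I–F.
That gives 4 distinct shortest paths.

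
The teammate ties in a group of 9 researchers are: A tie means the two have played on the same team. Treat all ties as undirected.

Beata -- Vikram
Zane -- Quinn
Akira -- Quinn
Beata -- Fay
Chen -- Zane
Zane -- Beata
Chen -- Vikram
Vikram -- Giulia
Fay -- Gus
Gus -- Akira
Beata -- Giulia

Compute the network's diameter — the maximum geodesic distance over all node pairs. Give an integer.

4

Eccentricity of each node (its greatest distance to any other): Akira:4, Beata:3, Chen:4, Fay:3, Giulia:4, Gus:4, Quinn:3, Vikram:4, Zane:3.
The maximum eccentricity is 4, realized for instance by the pair Gus–Chen via Gus – Fay – Beata – Zane – Chen. So the diameter is 4.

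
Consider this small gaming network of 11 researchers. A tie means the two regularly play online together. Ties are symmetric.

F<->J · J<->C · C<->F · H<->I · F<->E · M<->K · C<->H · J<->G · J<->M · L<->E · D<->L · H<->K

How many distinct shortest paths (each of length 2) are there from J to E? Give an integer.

The shortest distance is 2, and the only length-2 path is J–F–E. So there is exactly 1 shortest path.

1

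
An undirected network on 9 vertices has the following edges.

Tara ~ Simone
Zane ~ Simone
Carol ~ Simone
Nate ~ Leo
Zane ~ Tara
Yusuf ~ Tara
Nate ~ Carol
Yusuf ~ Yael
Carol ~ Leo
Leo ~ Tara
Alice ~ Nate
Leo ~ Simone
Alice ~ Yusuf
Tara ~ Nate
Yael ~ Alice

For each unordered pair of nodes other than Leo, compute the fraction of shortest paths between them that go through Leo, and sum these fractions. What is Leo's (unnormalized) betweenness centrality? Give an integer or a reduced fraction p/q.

7/6

Pairs whose geodesics pass through Leo — Yusuf–Carol: 1/4; Alice–Simone: 1/4; Tara–Carol: 1/3; Nate–Simone: 1/3.
All other pairs contribute 0.
Summing the contributions gives betweenness(Leo) = 7/6.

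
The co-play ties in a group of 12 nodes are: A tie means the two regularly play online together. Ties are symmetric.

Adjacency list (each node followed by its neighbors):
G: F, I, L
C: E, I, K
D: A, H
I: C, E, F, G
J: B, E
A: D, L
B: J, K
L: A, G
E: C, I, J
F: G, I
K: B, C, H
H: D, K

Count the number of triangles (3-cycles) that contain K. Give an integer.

0

K's neighbors are B, C, and H, but none of them are tied to each other, so no triangle contains K.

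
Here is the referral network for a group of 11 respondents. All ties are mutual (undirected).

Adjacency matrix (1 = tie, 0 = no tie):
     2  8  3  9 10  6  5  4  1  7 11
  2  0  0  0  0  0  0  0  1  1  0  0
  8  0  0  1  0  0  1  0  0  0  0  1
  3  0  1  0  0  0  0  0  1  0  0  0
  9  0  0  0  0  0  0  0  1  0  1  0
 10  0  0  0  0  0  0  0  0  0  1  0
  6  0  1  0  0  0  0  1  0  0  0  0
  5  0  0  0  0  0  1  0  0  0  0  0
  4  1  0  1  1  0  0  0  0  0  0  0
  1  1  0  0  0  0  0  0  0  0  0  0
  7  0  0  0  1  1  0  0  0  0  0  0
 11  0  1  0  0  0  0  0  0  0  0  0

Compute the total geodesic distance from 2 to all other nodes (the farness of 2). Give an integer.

Distances from 2: 1:1, 3:2, 4:1, 5:5, 6:4, 7:3, 8:3, 9:2, 10:4, 11:4.
Sum = 1 + 2 + 1 + 5 + 4 + 3 + 3 + 2 + 4 + 4 = 29.

29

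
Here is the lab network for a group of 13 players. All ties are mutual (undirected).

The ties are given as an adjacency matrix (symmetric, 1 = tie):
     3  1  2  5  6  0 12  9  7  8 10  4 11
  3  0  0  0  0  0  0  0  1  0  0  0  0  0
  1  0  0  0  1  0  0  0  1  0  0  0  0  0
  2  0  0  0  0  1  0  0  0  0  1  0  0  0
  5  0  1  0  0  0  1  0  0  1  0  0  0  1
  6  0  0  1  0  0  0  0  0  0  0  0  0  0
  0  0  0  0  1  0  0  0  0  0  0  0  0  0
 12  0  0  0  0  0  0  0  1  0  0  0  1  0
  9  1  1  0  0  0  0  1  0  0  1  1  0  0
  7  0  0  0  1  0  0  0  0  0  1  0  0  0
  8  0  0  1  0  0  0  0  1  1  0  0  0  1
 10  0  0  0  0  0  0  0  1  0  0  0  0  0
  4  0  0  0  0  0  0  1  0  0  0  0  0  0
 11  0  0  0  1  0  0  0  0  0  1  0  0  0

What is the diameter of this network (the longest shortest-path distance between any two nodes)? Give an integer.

Eccentricity of each node (its greatest distance to any other): 0:5, 1:4, 2:4, 3:4, 4:5, 5:4, 6:5, 7:4, 8:3, 9:3, 10:4, 11:4, 12:4.
The maximum eccentricity is 5, realized for instance by the pair 6–0 via 6 – 2 – 8 – 7 – 5 – 0. So the diameter is 5.

5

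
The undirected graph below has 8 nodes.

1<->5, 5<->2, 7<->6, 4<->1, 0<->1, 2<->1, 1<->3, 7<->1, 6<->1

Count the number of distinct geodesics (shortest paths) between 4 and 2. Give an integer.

1

The shortest distance is 2, and the only length-2 path is 4–1–2. So there is exactly 1 shortest path.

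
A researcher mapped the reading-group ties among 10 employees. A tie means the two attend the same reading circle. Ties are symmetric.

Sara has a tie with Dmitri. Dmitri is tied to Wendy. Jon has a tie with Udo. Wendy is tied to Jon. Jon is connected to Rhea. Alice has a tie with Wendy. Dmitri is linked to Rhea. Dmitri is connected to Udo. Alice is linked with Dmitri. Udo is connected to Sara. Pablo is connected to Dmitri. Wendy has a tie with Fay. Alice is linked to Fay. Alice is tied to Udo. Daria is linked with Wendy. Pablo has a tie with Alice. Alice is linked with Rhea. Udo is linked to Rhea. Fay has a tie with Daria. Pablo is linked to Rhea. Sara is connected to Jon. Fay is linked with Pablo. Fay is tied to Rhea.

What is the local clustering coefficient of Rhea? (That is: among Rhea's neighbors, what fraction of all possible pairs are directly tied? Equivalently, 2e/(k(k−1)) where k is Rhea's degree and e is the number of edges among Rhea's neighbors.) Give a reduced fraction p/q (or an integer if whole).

Rhea's neighbors: Alice, Dmitri, Fay, Jon, Pablo, and Udo (k = 6).
Possible neighbor pairs: C(6,2) = 15. Edges among them: Alice–Dmitri, Alice–Fay, Alice–Pablo, Alice–Udo, Dmitri–Pablo, Dmitri–Udo, Fay–Pablo, Jon–Udo → e = 8.
Clustering(Rhea) = 8/15.

8/15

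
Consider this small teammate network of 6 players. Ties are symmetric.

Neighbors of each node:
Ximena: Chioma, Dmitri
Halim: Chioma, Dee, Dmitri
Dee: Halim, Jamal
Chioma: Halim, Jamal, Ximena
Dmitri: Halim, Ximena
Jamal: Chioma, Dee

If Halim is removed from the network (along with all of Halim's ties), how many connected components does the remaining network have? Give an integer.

Halim's neighbors (Chioma, Dee, and Dmitri) remain reachable from one another through other ties, so the rest of the network stays in one piece.

1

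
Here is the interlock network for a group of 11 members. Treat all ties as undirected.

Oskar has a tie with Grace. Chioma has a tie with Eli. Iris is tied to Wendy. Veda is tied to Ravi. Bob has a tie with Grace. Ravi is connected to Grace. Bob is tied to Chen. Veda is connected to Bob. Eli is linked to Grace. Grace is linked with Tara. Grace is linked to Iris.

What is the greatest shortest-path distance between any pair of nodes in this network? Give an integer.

Eccentricity of each node (its greatest distance to any other): Bob:3, Chen:4, Chioma:4, Eli:3, Grace:2, Iris:3, Oskar:3, Ravi:3, Tara:3, Veda:4, Wendy:4.
The maximum eccentricity is 4, realized for instance by the pair Veda–Chioma via Veda – Bob – Grace – Eli – Chioma. So the diameter is 4.

4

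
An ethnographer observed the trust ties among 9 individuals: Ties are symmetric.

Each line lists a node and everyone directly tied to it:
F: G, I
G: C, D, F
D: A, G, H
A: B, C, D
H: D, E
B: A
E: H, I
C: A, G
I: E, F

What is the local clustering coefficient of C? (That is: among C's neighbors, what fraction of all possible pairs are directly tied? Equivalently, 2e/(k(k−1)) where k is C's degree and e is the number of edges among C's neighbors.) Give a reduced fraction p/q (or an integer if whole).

0

C's neighbors: A and G (k = 2).
Possible neighbor pairs: C(2,2) = 1. Edges among them: none → e = 0.
Clustering(C) = 0/1.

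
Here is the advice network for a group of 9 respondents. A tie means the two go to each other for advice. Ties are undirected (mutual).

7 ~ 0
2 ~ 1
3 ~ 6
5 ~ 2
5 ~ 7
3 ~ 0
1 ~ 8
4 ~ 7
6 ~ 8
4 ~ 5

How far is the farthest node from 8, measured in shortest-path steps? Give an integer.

Distances from 8: 0:3, 1:1, 2:2, 3:2, 4:4, 5:3, 6:1, 7:4.
The largest is 4 (to 7 and 4), so the eccentricity of 8 is 4.

4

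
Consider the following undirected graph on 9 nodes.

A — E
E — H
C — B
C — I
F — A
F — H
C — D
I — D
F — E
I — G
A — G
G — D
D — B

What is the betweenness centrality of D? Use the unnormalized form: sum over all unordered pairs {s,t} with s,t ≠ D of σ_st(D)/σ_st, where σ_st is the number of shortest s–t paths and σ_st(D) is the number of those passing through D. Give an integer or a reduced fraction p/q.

8

Pairs whose geodesics pass through D — I–B: 1/2; G–C: 1/2; G–B: 1; C–F: 1/2; C–E: 1/2; C–A: 1/2; C–H: 2/4; B–F: 1; B–E: 1; B–A: 1; B–H: 2/2.
All other pairs contribute 0.
Summing the contributions gives betweenness(D) = 8.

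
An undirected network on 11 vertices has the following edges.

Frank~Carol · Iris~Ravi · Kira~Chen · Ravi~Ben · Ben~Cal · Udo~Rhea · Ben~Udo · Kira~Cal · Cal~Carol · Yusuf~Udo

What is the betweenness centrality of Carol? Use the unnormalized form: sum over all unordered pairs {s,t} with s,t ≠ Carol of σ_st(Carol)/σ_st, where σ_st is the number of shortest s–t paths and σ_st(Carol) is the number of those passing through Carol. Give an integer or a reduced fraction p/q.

9

Pairs whose geodesics pass through Carol — Udo–Frank: 1; Rhea–Frank: 1; Frank–Kira: 1; Frank–Ben: 1; Frank–Chen: 1; Frank–Yusuf: 1; Frank–Ravi: 1; Frank–Iris: 1; Frank–Cal: 1.
All other pairs contribute 0.
Summing the contributions gives betweenness(Carol) = 9.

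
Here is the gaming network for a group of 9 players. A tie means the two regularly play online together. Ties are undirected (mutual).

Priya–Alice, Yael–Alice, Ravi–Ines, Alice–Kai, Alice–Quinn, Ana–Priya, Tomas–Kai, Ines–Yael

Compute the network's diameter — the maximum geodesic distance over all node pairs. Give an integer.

Eccentricity of each node (its greatest distance to any other): Alice:3, Ana:5, Ines:4, Kai:4, Priya:4, Quinn:4, Ravi:5, Tomas:5, Yael:3.
The maximum eccentricity is 5, realized for instance by the pair Ana–Ravi via Ana – Priya – Alice – Yael – Ines – Ravi. So the diameter is 5.

5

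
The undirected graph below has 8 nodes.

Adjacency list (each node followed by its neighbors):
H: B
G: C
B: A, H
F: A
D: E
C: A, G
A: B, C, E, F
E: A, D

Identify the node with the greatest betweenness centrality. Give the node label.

A

Unnormalized betweenness of each node: A:18, B:6, C:6, D:0, E:6, F:0, G:0, H:0.
A has the largest value, 18, making it the main broker — the node through which the most shortest paths run.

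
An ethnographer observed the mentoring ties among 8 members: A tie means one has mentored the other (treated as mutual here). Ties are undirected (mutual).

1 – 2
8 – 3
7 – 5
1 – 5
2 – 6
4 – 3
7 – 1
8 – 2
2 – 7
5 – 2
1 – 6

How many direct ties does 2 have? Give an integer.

5

2 is directly tied to 1, 5, 6, 7, and 8. That is 5 neighbors, so the degree of 2 is 5.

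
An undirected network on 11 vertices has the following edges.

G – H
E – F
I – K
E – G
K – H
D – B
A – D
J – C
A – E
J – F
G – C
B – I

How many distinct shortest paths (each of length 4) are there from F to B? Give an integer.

The shortest distance is 4, and the only length-4 path is F–E–A–D–B. So there is exactly 1 shortest path.

1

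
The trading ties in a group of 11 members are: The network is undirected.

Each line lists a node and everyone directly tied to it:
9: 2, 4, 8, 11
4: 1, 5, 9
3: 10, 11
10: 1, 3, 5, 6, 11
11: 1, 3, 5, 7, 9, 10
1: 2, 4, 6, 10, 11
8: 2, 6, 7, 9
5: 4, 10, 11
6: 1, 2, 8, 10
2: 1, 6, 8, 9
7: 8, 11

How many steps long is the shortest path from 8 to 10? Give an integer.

2

One shortest route is 8 – 6 – 10, which uses 2 edges, and 8 and 10 are not directly tied, so nothing shorter exists. So d(8,10) = 2.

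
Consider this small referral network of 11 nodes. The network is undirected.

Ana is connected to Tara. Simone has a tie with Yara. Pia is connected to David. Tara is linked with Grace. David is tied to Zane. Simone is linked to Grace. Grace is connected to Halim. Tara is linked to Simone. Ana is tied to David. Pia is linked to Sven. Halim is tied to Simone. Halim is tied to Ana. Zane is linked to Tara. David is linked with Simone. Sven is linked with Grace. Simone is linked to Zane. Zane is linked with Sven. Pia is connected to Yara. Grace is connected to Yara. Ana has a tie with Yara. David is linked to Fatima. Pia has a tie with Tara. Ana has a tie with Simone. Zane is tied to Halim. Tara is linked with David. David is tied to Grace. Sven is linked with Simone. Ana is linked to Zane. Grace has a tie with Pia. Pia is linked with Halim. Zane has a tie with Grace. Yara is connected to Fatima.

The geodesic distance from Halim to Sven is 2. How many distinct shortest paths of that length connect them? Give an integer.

4

The shortest distance is 2. The length-2 paths are: Halim–Simone–Sven; Halim–Zane–Sven; Halim–Grace–Sven; Halim–Pia–Sven.
That gives 4 distinct shortest paths.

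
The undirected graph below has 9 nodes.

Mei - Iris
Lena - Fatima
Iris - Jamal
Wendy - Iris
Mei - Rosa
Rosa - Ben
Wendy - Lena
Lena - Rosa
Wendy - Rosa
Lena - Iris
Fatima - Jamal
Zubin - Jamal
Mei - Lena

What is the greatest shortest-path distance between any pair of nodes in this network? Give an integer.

5

Eccentricity of each node (its greatest distance to any other): Ben:5, Fatima:3, Iris:3, Jamal:4, Lena:3, Mei:3, Rosa:4, Wendy:3, Zubin:5.
The maximum eccentricity is 5, realized for instance by the pair Ben–Zubin via Ben – Rosa – Lena – Iris – Jamal – Zubin. So the diameter is 5.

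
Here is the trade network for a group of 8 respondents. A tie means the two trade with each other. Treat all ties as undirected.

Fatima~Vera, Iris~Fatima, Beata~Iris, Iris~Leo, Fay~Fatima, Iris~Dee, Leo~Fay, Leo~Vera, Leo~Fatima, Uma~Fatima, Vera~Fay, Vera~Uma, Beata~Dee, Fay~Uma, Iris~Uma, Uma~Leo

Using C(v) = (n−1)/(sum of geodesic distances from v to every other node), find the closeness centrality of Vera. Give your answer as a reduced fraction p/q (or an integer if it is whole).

Distances from Vera: Beata:3, Dee:3, Fatima:1, Fay:1, Iris:2, Leo:1, Uma:1. Sum = 12.
n = 8, so closeness = 7/12.

7/12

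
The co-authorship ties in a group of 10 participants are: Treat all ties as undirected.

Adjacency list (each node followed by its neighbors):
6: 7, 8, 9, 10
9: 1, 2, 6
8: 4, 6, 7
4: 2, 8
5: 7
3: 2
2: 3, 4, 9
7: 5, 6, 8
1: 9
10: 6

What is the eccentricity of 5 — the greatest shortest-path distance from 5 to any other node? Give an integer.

Distances from 5: 1:4, 2:4, 3:5, 4:3, 6:2, 7:1, 8:2, 9:3, 10:3.
The largest is 5 (to 3), so the eccentricity of 5 is 5.

5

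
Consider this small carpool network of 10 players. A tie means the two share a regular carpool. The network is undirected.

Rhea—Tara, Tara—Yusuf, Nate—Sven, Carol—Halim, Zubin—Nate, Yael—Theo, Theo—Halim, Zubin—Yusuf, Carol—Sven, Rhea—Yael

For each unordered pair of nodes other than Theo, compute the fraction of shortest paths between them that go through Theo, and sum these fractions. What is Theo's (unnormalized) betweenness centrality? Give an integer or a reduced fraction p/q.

8

Pairs whose geodesics pass through Theo — Tara–Halim: 1; Tara–Carol: 1/2; Rhea–Halim: 1; Rhea–Carol: 1; Rhea–Sven: 1/2; Yael–Halim: 1; Yael–Carol: 1; Yael–Sven: 1; Yael–Nate: 1/2; Halim–Yusuf: 1/2.
All other pairs contribute 0.
Summing the contributions gives betweenness(Theo) = 8.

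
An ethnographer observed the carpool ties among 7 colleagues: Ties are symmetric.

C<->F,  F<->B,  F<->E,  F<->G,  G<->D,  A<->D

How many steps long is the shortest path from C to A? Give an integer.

4

One shortest route is C – F – G – D – A, which uses 4 edges, and at distance 3 from C we only reach {D}, which does not include A. So d(C,A) = 4.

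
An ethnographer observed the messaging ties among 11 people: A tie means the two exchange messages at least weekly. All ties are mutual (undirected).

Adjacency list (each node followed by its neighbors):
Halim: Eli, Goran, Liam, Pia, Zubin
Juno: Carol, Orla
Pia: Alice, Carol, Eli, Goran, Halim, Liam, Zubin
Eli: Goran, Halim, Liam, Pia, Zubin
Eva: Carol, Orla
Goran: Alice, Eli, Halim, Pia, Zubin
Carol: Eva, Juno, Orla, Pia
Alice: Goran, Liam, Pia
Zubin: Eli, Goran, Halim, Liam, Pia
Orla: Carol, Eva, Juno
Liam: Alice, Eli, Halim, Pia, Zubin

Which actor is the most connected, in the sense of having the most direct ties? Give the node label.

Pia

Degrees — Alice:3, Carol:4, Eli:5, Eva:2, Goran:5, Halim:5, Juno:2, Liam:5, Orla:3, Pia:7, Zubin:5.
The maximum is 7, attained only by Pia.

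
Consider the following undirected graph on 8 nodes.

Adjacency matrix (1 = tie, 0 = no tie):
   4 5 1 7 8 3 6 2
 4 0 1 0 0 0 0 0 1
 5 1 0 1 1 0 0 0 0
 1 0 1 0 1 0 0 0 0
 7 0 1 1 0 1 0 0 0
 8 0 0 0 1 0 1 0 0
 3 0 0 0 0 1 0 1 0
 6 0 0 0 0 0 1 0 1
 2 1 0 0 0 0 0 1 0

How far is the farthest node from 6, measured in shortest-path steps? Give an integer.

Distances from 6: 1:4, 2:1, 3:1, 4:2, 5:3, 7:3, 8:2.
The largest is 4 (to 1), so the eccentricity of 6 is 4.

4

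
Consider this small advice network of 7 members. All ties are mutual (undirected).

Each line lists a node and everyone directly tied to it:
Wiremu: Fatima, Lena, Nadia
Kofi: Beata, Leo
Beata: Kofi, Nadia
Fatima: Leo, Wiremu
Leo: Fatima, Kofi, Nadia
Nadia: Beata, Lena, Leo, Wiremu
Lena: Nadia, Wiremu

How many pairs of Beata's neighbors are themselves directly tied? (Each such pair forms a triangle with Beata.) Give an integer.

Beata's neighbors are Kofi and Nadia, but none of them are tied to each other, so no triangle contains Beata.

0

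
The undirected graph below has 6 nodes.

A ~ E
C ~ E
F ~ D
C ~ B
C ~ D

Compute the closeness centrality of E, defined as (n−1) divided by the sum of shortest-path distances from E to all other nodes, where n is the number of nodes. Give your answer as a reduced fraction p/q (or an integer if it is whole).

5/9

Distances from E: A:1, B:2, C:1, D:2, F:3. Sum = 9.
n = 6, so closeness = 5/9.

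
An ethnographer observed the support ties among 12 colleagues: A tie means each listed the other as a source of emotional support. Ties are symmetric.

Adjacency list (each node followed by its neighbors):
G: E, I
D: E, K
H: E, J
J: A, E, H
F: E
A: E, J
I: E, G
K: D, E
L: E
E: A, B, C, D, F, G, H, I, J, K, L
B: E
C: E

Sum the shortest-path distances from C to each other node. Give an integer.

Distances from C: A:2, B:2, D:2, E:1, F:2, G:2, H:2, I:2, J:2, K:2, L:2.
Sum = 2 + 2 + 2 + 1 + 2 + 2 + 2 + 2 + 2 + 2 + 2 = 21.

21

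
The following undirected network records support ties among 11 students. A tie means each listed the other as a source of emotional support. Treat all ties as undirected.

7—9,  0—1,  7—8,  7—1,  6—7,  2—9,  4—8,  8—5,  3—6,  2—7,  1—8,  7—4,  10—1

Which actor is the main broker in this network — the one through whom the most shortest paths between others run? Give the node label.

Unnormalized betweenness of each node: 0:0, 1:17, 2:0, 3:0, 4:0, 5:0, 6:9, 7:59/2, 8:21/2, 9:0, 10:0.
7 has the largest value, 59/2, making it the main broker — the node through which the most shortest paths run.

7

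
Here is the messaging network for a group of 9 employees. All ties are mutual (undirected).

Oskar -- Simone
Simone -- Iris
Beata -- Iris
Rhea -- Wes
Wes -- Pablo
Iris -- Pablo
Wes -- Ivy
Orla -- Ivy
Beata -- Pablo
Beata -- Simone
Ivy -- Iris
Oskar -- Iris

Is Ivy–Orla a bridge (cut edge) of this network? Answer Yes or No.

Yes

Without the Ivy–Orla edge there is no alternate route between Ivy and Orla, so the network disconnects. It is a bridge.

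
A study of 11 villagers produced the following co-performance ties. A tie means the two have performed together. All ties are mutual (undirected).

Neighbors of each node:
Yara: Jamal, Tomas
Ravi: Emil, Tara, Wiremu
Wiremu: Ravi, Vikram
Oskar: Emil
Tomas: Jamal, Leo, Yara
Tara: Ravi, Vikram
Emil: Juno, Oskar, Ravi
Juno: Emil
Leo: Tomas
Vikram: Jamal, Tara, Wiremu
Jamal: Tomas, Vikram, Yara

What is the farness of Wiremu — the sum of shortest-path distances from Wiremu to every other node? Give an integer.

24

Distances from Wiremu: Emil:2, Jamal:2, Juno:3, Leo:4, Oskar:3, Ravi:1, Tara:2, Tomas:3, Vikram:1, Yara:3.
Sum = 2 + 2 + 3 + 4 + 3 + 1 + 2 + 3 + 1 + 3 = 24.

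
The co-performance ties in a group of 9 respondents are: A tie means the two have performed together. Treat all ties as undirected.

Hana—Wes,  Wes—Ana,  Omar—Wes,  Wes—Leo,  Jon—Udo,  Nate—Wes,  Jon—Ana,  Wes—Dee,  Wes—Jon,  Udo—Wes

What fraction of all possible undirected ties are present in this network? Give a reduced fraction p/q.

5/18

There are 10 edges and 9 nodes, so the maximum possible is C(9,2) = 36.
Density = 10/36 = 5/18.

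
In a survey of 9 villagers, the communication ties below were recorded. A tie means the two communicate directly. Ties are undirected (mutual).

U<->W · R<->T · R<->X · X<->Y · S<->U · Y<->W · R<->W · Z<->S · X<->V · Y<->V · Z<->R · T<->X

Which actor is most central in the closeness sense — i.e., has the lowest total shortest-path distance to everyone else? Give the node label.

Farness (sum of distances to all others) for each node — R:12, S:19, T:16, U:17, V:18, W:13, X:14, Y:15, Z:16.
The smallest farness is 12, for R, so R has the highest closeness.

R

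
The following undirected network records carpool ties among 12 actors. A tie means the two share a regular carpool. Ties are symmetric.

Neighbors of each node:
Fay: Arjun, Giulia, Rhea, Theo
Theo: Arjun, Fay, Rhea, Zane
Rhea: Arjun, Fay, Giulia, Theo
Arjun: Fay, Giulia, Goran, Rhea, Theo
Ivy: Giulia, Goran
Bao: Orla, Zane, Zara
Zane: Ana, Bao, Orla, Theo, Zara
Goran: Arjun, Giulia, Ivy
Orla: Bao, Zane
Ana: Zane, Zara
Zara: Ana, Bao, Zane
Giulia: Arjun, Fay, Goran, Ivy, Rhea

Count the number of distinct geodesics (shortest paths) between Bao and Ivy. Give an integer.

4

The shortest distance is 5. The length-5 paths are: Bao–Zane–Theo–Arjun–Goran–Ivy; Bao–Zane–Theo–Fay–Giulia–Ivy; Bao–Zane–Theo–Arjun–Giulia–Ivy; Bao–Zane–Theo–Rhea–Giulia–Ivy.
That gives 4 distinct shortest paths.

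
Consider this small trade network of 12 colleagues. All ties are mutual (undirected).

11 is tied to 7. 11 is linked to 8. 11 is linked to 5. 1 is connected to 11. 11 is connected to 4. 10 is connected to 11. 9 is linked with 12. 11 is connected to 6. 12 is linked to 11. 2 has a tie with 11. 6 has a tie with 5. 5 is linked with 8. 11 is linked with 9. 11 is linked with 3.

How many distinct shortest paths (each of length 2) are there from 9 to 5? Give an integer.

The shortest distance is 2, and the only length-2 path is 9–11–5. So there is exactly 1 shortest path.

1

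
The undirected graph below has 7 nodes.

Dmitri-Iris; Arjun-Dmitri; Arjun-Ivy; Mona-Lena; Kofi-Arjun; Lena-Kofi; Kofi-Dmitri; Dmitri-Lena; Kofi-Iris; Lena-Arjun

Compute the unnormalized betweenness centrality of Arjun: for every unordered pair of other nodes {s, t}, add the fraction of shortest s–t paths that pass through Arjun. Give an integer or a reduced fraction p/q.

5

Pairs whose geodesics pass through Arjun — Dmitri–Ivy: 1; Ivy–Kofi: 1; Ivy–Mona: 1; Ivy–Iris: 2/2; Ivy–Lena: 1.
All other pairs contribute 0.
Summing the contributions gives betweenness(Arjun) = 5.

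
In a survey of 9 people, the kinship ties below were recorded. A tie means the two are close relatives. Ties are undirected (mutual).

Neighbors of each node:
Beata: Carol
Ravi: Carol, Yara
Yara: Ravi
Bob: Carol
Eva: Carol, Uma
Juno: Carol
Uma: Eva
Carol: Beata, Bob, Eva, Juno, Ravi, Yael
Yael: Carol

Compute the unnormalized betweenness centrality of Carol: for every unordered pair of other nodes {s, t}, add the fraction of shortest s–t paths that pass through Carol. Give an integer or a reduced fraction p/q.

Pairs whose geodesics pass through Carol — Beata–Bob: 1; Beata–Yael: 1; Beata–Ravi: 1; Beata–Eva: 1; Beata–Uma: 1; Beata–Yara: 1; Beata–Juno: 1; Bob–Yael: 1; Bob–Ravi: 1; Bob–Eva: 1; Bob–Uma: 1; Bob–Yara: 1; Bob–Juno: 1; Yael–Ravi: 1 … (+12 more pairs).
All other pairs contribute 0.
Summing the contributions gives betweenness(Carol) = 26.

26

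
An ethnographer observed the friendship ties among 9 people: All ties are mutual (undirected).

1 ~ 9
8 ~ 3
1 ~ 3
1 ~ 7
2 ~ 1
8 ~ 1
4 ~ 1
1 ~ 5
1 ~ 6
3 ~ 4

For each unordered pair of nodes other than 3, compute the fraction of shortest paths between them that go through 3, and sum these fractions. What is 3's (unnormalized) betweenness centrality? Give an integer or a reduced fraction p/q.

Pairs whose geodesics pass through 3 — 4–8: 1/2.
All other pairs contribute 0.
Summing the contributions gives betweenness(3) = 1/2.

1/2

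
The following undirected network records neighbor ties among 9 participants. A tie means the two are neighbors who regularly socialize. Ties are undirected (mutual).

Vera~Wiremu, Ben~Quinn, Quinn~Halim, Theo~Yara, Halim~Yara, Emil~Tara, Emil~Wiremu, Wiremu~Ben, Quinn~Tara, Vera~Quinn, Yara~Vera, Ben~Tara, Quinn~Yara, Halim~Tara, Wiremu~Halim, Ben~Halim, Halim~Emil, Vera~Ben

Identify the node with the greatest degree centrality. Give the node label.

Degrees — Ben:5, Emil:3, Halim:6, Quinn:5, Tara:4, Theo:1, Vera:4, Wiremu:4, Yara:4.
The maximum is 6, attained only by Halim.

Halim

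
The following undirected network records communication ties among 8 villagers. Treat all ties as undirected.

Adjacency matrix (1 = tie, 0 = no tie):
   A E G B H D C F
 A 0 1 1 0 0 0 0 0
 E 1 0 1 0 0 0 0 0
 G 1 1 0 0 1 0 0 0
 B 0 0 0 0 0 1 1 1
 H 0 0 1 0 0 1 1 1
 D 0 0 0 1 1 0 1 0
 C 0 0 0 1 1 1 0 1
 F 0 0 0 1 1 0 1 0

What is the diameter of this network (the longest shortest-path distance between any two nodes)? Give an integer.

Eccentricity of each node (its greatest distance to any other): A:4, B:4, C:3, D:3, E:4, F:3, G:3, H:2.
The maximum eccentricity is 4, realized for instance by the pair A–B via A – G – H – D – B. So the diameter is 4.

4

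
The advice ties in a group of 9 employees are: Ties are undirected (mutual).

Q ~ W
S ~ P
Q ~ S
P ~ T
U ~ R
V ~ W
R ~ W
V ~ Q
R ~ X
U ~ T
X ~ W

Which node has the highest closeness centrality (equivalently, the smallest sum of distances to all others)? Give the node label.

Farness (sum of distances to all others) for each node — P:19, Q:15, R:15, S:17, T:19, U:17, V:18, W:14, X:18.
The smallest farness is 14, for W, so W has the highest closeness.

W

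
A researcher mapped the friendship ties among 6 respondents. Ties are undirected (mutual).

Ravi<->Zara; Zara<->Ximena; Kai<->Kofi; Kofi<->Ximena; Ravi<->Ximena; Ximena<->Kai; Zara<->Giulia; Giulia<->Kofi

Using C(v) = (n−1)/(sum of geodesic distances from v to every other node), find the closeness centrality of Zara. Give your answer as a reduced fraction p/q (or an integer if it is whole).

Distances from Zara: Giulia:1, Kai:2, Kofi:2, Ravi:1, Ximena:1. Sum = 7.
n = 6, so closeness = 5/7.

5/7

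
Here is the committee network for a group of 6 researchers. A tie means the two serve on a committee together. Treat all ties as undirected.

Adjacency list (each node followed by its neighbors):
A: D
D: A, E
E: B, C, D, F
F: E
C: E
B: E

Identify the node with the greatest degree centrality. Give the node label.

Degrees — A:1, B:1, C:1, D:2, E:4, F:1.
The maximum is 4, attained only by E.

E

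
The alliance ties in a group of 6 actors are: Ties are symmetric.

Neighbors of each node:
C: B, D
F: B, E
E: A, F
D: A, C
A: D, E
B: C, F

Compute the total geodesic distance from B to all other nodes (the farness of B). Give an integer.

9

Distances from B: A:3, C:1, D:2, E:2, F:1.
Sum = 3 + 1 + 2 + 2 + 1 = 9.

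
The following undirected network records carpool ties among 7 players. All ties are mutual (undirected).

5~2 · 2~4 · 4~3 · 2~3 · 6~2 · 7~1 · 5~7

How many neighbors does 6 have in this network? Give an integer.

6 is directly tied to 2. That is 1 neighbor, so the degree of 6 is 1.

1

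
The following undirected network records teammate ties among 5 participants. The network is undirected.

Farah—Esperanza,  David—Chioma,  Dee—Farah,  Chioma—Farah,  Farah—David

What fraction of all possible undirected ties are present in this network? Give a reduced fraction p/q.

1/2

There are 5 edges and 5 nodes, so the maximum possible is C(5,2) = 10.
Density = 5/10 = 1/2.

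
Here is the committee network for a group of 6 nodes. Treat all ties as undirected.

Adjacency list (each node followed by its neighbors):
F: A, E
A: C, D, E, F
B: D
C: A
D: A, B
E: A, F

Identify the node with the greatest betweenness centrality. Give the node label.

A

Unnormalized betweenness of each node: A:8, B:0, C:0, D:4, E:0, F:0.
A has the largest value, 8, making it the main broker — the node through which the most shortest paths run.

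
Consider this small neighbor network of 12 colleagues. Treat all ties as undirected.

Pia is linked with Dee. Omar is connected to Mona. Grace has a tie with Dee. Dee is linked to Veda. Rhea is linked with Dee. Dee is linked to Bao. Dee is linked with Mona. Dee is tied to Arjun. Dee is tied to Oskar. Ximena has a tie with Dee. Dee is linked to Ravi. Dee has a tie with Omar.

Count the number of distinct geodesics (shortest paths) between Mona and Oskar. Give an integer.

The shortest distance is 2, and the only length-2 path is Mona–Dee–Oskar. So there is exactly 1 shortest path.

1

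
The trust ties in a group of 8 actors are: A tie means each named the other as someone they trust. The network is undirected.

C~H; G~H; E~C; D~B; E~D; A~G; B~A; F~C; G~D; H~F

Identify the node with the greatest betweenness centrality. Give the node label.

G

Unnormalized betweenness of each node: A:4/3, B:1, C:17/6, D:17/3, E:17/6, F:0, G:43/6, H:31/6.
G has the largest value, 43/6, making it the main broker — the node through which the most shortest paths run.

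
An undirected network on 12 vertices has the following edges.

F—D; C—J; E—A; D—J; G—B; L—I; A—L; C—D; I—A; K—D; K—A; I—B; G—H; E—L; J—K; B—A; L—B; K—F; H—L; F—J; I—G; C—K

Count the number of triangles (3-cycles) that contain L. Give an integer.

4

L's neighbors: A, B, E, H, and I.
Neighbor pairs that are themselves tied: L–A–B; L–A–E; L–A–I; L–B–I. Each forms one triangle with L, for 4 in total.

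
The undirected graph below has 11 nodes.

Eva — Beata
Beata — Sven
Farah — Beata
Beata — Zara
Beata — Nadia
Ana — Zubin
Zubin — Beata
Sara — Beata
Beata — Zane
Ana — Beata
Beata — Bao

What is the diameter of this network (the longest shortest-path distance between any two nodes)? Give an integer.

Eccentricity of each node (its greatest distance to any other): Ana:2, Bao:2, Beata:1, Eva:2, Farah:2, Nadia:2, Sara:2, Sven:2, Zane:2, Zara:2, Zubin:2.
The maximum eccentricity is 2, realized for instance by the pair Sven–Bao via Sven – Beata – Bao. So the diameter is 2.

2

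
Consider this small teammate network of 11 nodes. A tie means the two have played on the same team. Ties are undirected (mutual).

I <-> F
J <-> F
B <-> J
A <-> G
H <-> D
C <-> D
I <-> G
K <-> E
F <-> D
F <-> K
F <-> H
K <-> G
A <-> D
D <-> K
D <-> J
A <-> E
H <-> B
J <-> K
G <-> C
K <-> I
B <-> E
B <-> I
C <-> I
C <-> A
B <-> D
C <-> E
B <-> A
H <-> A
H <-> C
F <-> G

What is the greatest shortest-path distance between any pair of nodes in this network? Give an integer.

2

Eccentricity of each node (its greatest distance to any other): A:2, B:2, C:2, D:2, E:2, F:2, G:2, H:2, I:2, J:2, K:2.
The maximum eccentricity is 2, realized for instance by the pair H–G via H – C – G. So the diameter is 2.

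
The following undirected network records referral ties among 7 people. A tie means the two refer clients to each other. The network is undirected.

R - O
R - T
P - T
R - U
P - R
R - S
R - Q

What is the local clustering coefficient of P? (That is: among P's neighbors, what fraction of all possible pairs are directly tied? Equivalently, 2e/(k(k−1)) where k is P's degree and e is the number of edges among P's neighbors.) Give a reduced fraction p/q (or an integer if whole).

P's neighbors: R and T (k = 2).
Possible neighbor pairs: C(2,2) = 1. Edges among them: R–T → e = 1.
Clustering(P) = 1/1.

1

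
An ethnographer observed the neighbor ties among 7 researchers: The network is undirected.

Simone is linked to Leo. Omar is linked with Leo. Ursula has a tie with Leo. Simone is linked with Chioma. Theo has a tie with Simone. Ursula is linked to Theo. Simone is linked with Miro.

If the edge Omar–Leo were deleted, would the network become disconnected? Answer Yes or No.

Without the Omar–Leo edge there is no alternate route between Omar and Leo, so the network disconnects. It is a bridge.

Yes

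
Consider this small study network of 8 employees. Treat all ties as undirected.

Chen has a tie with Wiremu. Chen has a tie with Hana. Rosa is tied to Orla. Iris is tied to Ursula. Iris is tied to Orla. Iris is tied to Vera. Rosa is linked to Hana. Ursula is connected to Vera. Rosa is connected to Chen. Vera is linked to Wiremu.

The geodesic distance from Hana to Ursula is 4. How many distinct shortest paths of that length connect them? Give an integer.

The shortest distance is 4. The length-4 paths are: Hana–Rosa–Orla–Iris–Ursula; Hana–Chen–Wiremu–Vera–Ursula.
That gives 2 distinct shortest paths.

2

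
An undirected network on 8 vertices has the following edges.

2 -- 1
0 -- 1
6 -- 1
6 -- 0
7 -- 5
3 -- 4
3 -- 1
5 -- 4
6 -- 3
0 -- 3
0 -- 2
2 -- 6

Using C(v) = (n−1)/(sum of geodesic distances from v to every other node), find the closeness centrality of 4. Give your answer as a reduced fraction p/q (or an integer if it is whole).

7/13

Distances from 4: 0:2, 1:2, 2:3, 3:1, 5:1, 6:2, 7:2. Sum = 13.
n = 8, so closeness = 7/13.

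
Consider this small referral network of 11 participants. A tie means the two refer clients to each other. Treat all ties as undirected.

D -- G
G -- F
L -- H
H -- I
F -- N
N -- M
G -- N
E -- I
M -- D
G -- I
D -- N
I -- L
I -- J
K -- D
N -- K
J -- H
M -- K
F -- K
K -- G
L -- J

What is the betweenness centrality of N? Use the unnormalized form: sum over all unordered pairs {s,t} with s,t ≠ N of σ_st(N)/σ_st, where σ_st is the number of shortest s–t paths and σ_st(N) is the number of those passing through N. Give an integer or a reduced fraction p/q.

17/6

Pairs whose geodesics pass through N — E–M: 1/3; J–M: 1/3; I–M: 1/3; H–M: 1/3; L–M: 1/3; G–M: 1/3; D–F: 1/3; F–M: 1/2.
All other pairs contribute 0.
Summing the contributions gives betweenness(N) = 17/6.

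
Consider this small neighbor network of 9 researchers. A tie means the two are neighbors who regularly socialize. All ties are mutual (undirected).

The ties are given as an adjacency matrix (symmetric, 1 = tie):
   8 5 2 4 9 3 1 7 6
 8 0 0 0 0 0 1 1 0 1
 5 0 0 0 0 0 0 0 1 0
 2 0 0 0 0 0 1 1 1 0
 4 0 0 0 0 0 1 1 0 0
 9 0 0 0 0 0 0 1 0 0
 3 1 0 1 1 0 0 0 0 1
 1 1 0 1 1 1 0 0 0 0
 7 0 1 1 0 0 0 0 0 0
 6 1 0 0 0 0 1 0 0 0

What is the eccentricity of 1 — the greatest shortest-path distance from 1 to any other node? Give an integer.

3

Distances from 1: 2:1, 3:2, 4:1, 5:3, 6:2, 7:2, 8:1, 9:1.
The largest is 3 (to 5), so the eccentricity of 1 is 3.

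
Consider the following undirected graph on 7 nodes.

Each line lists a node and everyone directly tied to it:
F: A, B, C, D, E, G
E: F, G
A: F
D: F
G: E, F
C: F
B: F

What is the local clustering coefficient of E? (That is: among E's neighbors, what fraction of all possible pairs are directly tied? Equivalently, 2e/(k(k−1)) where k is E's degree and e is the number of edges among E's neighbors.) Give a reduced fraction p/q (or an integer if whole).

1

E's neighbors: F and G (k = 2).
Possible neighbor pairs: C(2,2) = 1. Edges among them: F–G → e = 1.
Clustering(E) = 1/1.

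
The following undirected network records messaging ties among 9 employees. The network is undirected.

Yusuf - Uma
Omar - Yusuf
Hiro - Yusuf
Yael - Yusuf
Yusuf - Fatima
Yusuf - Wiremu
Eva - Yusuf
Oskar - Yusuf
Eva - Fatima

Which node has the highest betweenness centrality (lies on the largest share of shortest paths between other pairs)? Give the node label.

Unnormalized betweenness of each node: Eva:0, Fatima:0, Hiro:0, Omar:0, Oskar:0, Uma:0, Wiremu:0, Yael:0, Yusuf:27.
Yusuf has the largest value, 27, making it the main broker — the node through which the most shortest paths run.

Yusuf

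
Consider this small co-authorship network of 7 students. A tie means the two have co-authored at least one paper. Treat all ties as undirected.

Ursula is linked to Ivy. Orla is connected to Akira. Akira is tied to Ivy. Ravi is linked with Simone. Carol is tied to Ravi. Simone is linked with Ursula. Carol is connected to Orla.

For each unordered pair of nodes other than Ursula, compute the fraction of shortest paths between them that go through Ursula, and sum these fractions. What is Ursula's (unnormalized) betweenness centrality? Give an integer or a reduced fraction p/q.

3

Pairs whose geodesics pass through Ursula — Simone–Akira: 1; Simone–Ivy: 1; Ravi–Ivy: 1.
All other pairs contribute 0.
Summing the contributions gives betweenness(Ursula) = 3.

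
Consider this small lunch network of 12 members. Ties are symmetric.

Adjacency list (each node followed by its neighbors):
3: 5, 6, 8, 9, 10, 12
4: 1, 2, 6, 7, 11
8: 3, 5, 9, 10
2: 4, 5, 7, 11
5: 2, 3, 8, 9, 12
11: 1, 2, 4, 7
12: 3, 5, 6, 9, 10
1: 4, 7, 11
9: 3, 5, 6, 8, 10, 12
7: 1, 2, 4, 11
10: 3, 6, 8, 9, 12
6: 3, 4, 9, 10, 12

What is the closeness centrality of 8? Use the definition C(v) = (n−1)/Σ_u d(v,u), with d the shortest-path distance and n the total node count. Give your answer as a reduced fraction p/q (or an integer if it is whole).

Distances from 8: 1:4, 2:2, 3:1, 4:3, 5:1, 6:2, 7:3, 9:1, 10:1, 11:3, 12:2. Sum = 23.
n = 12, so closeness = 11/23.

11/23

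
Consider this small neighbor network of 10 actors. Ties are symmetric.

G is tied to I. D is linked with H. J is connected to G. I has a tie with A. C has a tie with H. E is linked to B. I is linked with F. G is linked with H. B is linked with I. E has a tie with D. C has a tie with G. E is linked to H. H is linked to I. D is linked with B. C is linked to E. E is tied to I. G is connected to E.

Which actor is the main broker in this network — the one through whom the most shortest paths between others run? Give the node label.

I

Unnormalized betweenness of each node: A:0, B:1, C:0, D:1/3, E:35/6, F:0, G:9, H:7/2, I:49/3, J:0.
I has the largest value, 49/3, making it the main broker — the node through which the most shortest paths run.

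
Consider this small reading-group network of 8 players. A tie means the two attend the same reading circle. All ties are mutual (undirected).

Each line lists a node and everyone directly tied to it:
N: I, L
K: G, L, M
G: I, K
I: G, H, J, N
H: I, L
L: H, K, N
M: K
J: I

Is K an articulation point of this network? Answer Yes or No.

Removing K leaves {M} with no path to {G, H, I, J, L, and N}, so the network splits into 2 components. K is a cut vertex.

Yes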